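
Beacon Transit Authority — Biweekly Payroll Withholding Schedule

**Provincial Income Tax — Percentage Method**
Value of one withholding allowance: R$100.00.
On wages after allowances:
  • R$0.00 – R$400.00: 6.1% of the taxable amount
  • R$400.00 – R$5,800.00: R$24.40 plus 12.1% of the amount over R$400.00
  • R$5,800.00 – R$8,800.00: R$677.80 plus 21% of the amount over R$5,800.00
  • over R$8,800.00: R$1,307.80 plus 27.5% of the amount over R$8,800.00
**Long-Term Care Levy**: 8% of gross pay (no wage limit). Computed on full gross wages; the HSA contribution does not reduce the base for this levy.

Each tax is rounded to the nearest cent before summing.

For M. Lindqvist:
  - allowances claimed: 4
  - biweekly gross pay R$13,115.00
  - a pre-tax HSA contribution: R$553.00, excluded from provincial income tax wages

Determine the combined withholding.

Provincial Income Tax: taxable = R$13,115.00 − R$553.00 − 4×R$100.00 = R$12,162.00
  R$1,307.80 + 27.5% × (R$12,162.00 − R$8,800.00) = R$1,307.80 + 27.5% × R$3,362.00 = R$2,232.35
Long-Term Care Levy: 8% × R$13,115.00 = R$1,049.20
Total: R$2,232.35 + R$1,049.20 = R$3,281.55

R$3,281.55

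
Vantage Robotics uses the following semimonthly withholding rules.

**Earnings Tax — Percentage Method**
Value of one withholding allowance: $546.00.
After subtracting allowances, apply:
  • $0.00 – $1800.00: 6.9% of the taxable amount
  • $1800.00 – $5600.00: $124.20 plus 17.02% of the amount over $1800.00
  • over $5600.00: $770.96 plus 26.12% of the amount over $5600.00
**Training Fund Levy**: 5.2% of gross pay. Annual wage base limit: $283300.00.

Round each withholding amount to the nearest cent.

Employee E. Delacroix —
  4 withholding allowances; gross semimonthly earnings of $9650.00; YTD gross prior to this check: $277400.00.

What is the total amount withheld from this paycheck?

Earnings Tax: taxable = $9650.00 − 4×$546.00 = $7466.00
  $770.96 + 26.12% × ($7466.00 − $5600.00) = $770.96 + 26.12% × $1866.00 = $1258.36
Training Fund Levy: cap $283300.00 − YTD $277400.00 = $5900.00 subject; 5.2% × $5900.00 = $306.80
Total: $1258.36 + $306.80 = $1565.16

$1565.16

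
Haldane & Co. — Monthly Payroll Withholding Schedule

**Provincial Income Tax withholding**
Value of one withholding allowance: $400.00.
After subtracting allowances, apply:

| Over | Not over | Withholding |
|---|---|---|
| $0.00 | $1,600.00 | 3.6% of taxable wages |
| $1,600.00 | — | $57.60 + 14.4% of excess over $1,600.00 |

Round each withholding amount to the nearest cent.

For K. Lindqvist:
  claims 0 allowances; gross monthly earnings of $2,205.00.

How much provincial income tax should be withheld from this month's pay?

Provincial Income Tax: taxable = $2,205.00
  $57.60 + 14.4% × ($2,205.00 − $1,600.00) = $57.60 + 14.4% × $605.00 = $144.72

$144.72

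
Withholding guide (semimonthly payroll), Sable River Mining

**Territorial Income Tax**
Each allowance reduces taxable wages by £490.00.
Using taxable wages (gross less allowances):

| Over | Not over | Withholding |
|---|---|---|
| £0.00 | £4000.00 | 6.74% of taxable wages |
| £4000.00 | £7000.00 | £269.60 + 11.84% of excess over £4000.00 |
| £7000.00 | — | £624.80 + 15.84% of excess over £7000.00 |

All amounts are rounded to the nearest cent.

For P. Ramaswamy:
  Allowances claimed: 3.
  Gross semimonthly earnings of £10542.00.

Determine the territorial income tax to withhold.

£953.00

Territorial Income Tax: taxable = £10542.00 − 3×£490.00 = £9072.00
  £624.80 + 15.84% × (£9072.00 − £7000.00) = £624.80 + 15.84% × £2072.00 = £953.00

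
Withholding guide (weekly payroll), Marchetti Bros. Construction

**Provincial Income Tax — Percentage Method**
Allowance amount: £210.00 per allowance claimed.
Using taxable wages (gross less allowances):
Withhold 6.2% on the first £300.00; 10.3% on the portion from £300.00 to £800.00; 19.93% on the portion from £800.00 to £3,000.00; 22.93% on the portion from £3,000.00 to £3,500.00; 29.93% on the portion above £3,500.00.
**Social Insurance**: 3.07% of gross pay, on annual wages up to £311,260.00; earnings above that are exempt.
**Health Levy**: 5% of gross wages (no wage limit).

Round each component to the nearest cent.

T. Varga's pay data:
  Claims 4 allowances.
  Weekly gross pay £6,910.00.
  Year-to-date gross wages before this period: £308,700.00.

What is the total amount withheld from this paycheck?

Provincial Income Tax: taxable = £6,910.00 − 4×£210.00 = £6,070.00
  £623.21 + 29.93% × (£6,070.00 − £3,500.00) = £623.21 + 29.93% × £2,570.00 = £1,392.41
Social Insurance: cap £311,260.00 − YTD £308,700.00 = £2,560.00 subject; 3.07% × £2,560.00 = £78.59
Health Levy: 5% × £6,910.00 = £345.50
Total: £1,392.41 + £78.59 + £345.50 = £1,816.50

£1,816.50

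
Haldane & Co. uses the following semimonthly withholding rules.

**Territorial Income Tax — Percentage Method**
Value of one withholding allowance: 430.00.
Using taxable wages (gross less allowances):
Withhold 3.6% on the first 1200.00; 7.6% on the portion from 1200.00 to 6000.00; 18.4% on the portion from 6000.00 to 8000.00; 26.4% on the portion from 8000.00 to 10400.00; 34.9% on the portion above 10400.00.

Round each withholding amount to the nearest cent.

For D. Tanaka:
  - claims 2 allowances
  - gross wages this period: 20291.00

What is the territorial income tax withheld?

4561.42

Territorial Income Tax: taxable = 20291.00 − 2×430.00 = 19431.00
  1409.60 + 34.9% × (19431.00 − 10400.00) = 1409.60 + 34.9% × 9031.00 = 4561.42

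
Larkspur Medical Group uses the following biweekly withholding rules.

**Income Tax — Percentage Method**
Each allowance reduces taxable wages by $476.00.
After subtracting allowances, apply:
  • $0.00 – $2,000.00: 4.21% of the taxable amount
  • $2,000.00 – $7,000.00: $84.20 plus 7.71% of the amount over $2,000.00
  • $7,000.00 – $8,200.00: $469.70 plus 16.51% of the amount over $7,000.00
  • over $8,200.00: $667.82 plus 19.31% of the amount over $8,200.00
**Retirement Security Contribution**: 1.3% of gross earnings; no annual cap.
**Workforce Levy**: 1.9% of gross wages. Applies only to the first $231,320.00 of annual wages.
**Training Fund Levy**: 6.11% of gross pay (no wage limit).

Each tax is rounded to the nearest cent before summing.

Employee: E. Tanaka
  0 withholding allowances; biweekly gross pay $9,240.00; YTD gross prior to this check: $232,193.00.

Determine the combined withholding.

Income Tax: taxable = $9,240.00
  $667.82 + 19.31% × ($9,240.00 − $8,200.00) = $667.82 + 19.31% × $1,040.00 = $868.64
Retirement Security Contribution: 1.3% × $9,240.00 = $120.12
Workforce Levy: YTD $232,193.00 ≥ cap $231,320.00 → $0.00
Training Fund Levy: 6.11% × $9,240.00 = $564.56
Total: $868.64 + $120.12 + $0.00 + $564.56 = $1,553.32

$1,553.32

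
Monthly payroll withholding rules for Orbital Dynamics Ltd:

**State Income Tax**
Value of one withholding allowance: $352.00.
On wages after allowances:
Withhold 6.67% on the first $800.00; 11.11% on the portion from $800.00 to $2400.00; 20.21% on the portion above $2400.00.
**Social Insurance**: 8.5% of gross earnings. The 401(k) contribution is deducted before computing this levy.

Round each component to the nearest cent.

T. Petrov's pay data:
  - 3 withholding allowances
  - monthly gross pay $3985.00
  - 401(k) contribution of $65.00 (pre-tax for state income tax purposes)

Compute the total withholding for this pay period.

$658.09

State Income Tax: taxable = $3985.00 − $65.00 − 3×$352.00 = $2864.00
  $231.12 + 20.21% × ($2864.00 − $2400.00) = $231.12 + 20.21% × $464.00 = $324.89
Social Insurance: 8.5% × $3920.00 = $333.20
Total: $324.89 + $333.20 = $658.09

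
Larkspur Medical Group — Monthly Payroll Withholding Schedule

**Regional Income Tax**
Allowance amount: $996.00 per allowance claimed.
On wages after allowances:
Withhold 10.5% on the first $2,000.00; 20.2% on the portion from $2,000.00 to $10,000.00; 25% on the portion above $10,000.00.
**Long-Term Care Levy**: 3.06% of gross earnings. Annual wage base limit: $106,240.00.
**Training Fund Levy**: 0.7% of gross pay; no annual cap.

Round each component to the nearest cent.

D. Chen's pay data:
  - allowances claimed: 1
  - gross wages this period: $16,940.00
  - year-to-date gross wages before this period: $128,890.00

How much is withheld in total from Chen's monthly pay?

Regional Income Tax: taxable = $16,940.00 − 1×$996.00 = $15,944.00
  $1,826.00 + 25% × ($15,944.00 − $10,000.00) = $1,826.00 + 25% × $5,944.00 = $3,312.00
Long-Term Care Levy: YTD $128,890.00 ≥ cap $106,240.00 → $0.00
Training Fund Levy: 0.7% × $16,940.00 = $118.58
Total: $3,312.00 + $0.00 + $118.58 = $3,430.58

$3,430.58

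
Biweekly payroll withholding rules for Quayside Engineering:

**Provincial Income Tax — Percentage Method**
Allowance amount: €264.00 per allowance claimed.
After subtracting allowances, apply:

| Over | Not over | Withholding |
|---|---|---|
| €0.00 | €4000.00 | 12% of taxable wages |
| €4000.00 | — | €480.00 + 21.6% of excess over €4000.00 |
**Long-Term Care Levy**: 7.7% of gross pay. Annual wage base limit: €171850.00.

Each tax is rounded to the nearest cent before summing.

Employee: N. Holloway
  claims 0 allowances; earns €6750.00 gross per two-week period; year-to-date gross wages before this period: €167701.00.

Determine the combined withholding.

€1393.47

Provincial Income Tax: taxable = €6750.00
  €480.00 + 21.6% × (€6750.00 − €4000.00) = €480.00 + 21.6% × €2750.00 = €1074.00
Long-Term Care Levy: cap €171850.00 − YTD €167701.00 = €4149.00 subject; 7.7% × €4149.00 = €319.47
Total: €1074.00 + €319.47 = €1393.47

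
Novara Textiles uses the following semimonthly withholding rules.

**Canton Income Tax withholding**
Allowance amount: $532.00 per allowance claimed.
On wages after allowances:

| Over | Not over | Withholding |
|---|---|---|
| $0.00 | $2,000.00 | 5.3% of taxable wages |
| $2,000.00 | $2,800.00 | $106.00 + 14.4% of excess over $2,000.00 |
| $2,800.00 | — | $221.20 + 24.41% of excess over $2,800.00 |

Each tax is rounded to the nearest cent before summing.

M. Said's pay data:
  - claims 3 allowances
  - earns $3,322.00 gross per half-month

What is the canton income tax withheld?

Canton Income Tax: taxable = $3,322.00 − 3×$532.00 = $1,726.00
  5.3% × $1,726.00 = $91.48

$91.48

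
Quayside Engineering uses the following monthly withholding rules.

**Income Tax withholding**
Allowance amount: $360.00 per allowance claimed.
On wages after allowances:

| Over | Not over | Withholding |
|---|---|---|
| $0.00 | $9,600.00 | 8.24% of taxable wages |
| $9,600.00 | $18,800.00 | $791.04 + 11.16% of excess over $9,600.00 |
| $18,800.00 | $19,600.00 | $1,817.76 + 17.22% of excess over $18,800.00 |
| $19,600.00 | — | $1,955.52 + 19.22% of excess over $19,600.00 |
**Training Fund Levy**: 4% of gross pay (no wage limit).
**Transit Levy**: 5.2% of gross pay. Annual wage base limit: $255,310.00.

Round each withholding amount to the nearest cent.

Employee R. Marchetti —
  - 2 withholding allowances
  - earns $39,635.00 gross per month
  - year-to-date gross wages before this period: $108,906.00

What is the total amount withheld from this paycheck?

Income Tax: taxable = $39,635.00 − 2×$360.00 = $38,915.00
  $1,955.52 + 19.22% × ($38,915.00 − $19,600.00) = $1,955.52 + 19.22% × $19,315.00 = $5,667.86
Training Fund Levy: 4% × $39,635.00 = $1,585.40
Transit Levy: 5.2% × $39,635.00 = $2,061.02
Total: $5,667.86 + $1,585.40 + $2,061.02 = $9,314.28

$9,314.28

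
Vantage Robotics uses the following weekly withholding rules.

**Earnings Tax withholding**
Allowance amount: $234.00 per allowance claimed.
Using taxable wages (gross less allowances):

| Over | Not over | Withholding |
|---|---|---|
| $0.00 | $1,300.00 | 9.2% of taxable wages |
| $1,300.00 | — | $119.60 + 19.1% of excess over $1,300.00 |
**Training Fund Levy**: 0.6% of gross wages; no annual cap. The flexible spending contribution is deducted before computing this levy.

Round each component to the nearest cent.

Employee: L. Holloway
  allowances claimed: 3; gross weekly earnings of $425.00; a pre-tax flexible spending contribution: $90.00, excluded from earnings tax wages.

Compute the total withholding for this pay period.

Earnings Tax: taxable = $425.00 − $90.00 − 3×$234.00 = $-367.00
  Taxable ≤ 0 → $0.00
Training Fund Levy: 0.6% × $335.00 = $2.01
Total: $0.00 + $2.01 = $2.01

$2.01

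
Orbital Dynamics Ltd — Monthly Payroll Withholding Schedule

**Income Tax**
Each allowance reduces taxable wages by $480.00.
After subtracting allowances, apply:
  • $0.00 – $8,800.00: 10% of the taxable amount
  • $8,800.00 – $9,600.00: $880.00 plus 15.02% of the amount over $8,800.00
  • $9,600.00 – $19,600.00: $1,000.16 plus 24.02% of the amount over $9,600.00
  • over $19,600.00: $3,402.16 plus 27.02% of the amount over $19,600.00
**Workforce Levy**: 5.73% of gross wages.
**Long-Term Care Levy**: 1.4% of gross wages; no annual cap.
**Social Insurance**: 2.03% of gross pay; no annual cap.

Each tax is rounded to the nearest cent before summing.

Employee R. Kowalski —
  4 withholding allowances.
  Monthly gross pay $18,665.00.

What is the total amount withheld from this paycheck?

Income Tax: taxable = $18,665.00 − 4×$480.00 = $16,745.00
  $1,000.16 + 24.02% × ($16,745.00 − $9,600.00) = $1,000.16 + 24.02% × $7,145.00 = $2,716.39
Workforce Levy: 5.73% × $18,665.00 = $1,069.50
Long-Term Care Levy: 1.4% × $18,665.00 = $261.31
Social Insurance: 2.03% × $18,665.00 = $378.90
Total: $2,716.39 + $1,069.50 + $261.31 + $378.90 = $4,426.10

$4,426.10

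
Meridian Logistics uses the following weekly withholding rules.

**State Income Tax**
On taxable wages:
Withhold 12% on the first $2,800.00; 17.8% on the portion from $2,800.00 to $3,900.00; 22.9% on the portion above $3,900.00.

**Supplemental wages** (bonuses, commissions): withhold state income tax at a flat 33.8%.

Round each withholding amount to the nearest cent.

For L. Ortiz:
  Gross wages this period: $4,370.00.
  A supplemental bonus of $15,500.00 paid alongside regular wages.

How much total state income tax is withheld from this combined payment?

State Income Tax: taxable = $4,370.00
  $531.80 + 22.9% × ($4,370.00 − $3,900.00) = $531.80 + 22.9% × $470.00 = $639.43
Supplemental (33.8% flat on bonus): 33.8% × $15,500.00 = $5,239.00
Total state income tax: $639.43 + $5,239.00 = $5,878.43

$5,878.43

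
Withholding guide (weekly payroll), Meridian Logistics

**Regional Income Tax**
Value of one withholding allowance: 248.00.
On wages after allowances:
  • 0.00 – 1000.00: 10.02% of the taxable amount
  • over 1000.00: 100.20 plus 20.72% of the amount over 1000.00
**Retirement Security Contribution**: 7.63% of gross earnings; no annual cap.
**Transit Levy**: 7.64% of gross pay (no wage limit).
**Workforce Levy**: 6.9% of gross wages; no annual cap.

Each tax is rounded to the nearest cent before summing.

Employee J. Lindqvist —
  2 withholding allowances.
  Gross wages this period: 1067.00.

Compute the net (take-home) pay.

Regional Income Tax: taxable = 1067.00 − 2×248.00 = 571.00
  10.02% × 571.00 = 57.21
Retirement Security Contribution: 7.63% × 1067.00 = 81.41
Transit Levy: 7.64% × 1067.00 = 81.52
Workforce Levy: 6.9% × 1067.00 = 73.62
Total withheld: 57.21 + 81.41 + 81.52 + 73.62 = 293.76
Net pay: 1067.00 − 293.76 = 773.24

773.24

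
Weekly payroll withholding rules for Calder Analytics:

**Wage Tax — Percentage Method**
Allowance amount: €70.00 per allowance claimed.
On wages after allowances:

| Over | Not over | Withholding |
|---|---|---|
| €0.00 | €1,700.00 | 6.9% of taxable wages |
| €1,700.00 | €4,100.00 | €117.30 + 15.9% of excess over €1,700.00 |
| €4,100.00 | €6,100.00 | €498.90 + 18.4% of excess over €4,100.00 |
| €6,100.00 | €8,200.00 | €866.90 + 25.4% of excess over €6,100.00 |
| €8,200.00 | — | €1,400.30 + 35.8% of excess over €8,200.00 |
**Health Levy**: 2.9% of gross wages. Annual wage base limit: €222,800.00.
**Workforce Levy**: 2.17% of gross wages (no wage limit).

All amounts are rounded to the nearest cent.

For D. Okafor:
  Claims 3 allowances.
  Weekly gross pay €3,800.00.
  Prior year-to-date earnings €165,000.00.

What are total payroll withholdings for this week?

Wage Tax: taxable = €3,800.00 − 3×€70.00 = €3,590.00
  €117.30 + 15.9% × (€3,590.00 − €1,700.00) = €117.30 + 15.9% × €1,890.00 = €417.81
Health Levy: 2.9% × €3,800.00 = €110.20
Workforce Levy: 2.17% × €3,800.00 = €82.46
Total: €417.81 + €110.20 + €82.46 = €610.47

€610.47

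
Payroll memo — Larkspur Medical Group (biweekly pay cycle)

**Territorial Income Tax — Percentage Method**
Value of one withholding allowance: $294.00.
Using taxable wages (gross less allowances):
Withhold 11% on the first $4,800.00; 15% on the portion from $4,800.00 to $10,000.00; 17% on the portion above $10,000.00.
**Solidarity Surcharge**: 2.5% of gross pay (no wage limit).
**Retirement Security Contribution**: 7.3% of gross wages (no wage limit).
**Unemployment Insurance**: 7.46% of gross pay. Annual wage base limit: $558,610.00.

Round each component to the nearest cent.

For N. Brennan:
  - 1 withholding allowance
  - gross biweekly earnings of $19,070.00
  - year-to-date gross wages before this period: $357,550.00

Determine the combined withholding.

$6,091.40

Territorial Income Tax: taxable = $19,070.00 − 1×$294.00 = $18,776.00
  $1,308.00 + 17% × ($18,776.00 − $10,000.00) = $1,308.00 + 17% × $8,776.00 = $2,799.92
Solidarity Surcharge: 2.5% × $19,070.00 = $476.75
Retirement Security Contribution: 7.3% × $19,070.00 = $1,392.11
Unemployment Insurance: 7.46% × $19,070.00 = $1,422.62
Total: $2,799.92 + $476.75 + $1,392.11 + $1,422.62 = $6,091.40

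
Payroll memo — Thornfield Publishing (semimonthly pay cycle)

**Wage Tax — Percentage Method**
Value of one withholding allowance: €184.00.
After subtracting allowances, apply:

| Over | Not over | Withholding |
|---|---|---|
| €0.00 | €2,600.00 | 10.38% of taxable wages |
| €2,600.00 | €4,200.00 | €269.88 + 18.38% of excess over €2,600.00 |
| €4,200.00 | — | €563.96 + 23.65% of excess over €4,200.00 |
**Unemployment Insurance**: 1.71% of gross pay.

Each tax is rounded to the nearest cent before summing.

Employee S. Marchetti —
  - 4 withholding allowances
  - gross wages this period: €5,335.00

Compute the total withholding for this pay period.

€749.55

Wage Tax: taxable = €5,335.00 − 4×€184.00 = €4,599.00
  €563.96 + 23.65% × (€4,599.00 − €4,200.00) = €563.96 + 23.65% × €399.00 = €658.32
Unemployment Insurance: 1.71% × €5,335.00 = €91.23
Total: €658.32 + €91.23 = €749.55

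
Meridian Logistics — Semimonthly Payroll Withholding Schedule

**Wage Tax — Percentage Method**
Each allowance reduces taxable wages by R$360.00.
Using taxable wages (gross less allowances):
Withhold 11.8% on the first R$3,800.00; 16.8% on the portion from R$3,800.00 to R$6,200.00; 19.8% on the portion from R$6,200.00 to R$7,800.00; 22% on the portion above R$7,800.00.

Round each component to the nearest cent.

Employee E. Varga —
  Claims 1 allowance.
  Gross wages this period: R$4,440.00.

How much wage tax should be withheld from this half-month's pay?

Wage Tax: taxable = R$4,440.00 − 1×R$360.00 = R$4,080.00
  R$448.40 + 16.8% × (R$4,080.00 − R$3,800.00) = R$448.40 + 16.8% × R$280.00 = R$495.44

R$495.44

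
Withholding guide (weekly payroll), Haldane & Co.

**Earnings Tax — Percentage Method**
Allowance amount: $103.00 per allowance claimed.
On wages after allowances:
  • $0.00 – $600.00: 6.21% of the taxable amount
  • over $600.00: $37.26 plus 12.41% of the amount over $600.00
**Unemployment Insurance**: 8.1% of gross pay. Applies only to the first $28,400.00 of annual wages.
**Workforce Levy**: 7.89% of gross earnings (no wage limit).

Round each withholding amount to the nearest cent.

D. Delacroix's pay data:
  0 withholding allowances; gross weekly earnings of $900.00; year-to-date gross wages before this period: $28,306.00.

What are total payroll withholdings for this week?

Earnings Tax: taxable = $900.00
  $37.26 + 12.41% × ($900.00 − $600.00) = $37.26 + 12.41% × $300.00 = $74.49
Unemployment Insurance: cap $28,400.00 − YTD $28,306.00 = $94.00 subject; 8.1% × $94.00 = $7.61
Workforce Levy: 7.89% × $900.00 = $71.01
Total: $74.49 + $7.61 + $71.01 = $153.11

$153.11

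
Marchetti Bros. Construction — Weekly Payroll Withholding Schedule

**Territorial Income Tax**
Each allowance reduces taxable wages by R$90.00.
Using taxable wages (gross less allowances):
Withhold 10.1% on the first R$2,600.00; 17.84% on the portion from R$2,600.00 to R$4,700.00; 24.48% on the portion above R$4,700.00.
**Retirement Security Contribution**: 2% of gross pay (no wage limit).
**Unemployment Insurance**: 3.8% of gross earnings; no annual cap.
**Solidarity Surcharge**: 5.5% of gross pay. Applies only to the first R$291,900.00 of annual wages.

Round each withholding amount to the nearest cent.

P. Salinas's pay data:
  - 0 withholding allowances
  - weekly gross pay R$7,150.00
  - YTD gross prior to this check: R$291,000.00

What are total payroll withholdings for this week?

R$1,701.20

Territorial Income Tax: taxable = R$7,150.00
  R$637.24 + 24.48% × (R$7,150.00 − R$4,700.00) = R$637.24 + 24.48% × R$2,450.00 = R$1,237.00
Retirement Security Contribution: 2% × R$7,150.00 = R$143.00
Unemployment Insurance: 3.8% × R$7,150.00 = R$271.70
Solidarity Surcharge: cap R$291,900.00 − YTD R$291,000.00 = R$900.00 subject; 5.5% × R$900.00 = R$49.50
Total: R$1,237.00 + R$143.00 + R$271.70 + R$49.50 = R$1,701.20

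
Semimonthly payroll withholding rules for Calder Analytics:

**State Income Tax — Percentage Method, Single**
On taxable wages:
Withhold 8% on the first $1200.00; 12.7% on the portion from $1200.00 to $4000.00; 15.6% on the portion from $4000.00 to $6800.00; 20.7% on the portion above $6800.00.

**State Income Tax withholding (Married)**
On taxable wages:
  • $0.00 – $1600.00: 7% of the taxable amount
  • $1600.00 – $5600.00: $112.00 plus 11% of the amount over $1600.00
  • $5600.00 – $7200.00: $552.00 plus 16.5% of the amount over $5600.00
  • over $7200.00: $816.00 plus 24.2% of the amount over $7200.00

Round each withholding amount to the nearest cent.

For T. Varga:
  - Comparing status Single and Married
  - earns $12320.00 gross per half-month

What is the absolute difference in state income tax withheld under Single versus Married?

State Income Tax (Single): taxable = $12320.00
  $888.40 + 20.7% × ($12320.00 − $6800.00) = $888.40 + 20.7% × $5520.00 = $2031.04
State Income Tax (Married): taxable = $12320.00
  $816.00 + 24.2% × ($12320.00 − $7200.00) = $816.00 + 24.2% × $5120.00 = $2055.04
Difference: |$2031.04 − $2055.04| = $24.00 (higher under Married)

$24.00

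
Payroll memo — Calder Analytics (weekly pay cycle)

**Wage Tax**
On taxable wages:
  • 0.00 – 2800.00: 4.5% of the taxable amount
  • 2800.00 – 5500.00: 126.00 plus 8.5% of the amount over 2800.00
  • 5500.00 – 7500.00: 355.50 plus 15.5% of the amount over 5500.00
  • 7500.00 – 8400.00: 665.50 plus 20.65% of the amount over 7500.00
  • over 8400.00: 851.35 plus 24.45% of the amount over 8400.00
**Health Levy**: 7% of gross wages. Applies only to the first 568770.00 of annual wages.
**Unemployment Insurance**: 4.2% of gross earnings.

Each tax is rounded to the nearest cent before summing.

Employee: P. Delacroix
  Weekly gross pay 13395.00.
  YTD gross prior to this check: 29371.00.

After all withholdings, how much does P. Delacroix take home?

9822.13

Wage Tax: taxable = 13395.00
  851.35 + 24.45% × (13395.00 − 8400.00) = 851.35 + 24.45% × 4995.00 = 2072.63
Health Levy: 7% × 13395.00 = 937.65
Unemployment Insurance: 4.2% × 13395.00 = 562.59
Total withheld: 2072.63 + 937.65 + 562.59 = 3572.87
Net pay: 13395.00 − 3572.87 = 9822.13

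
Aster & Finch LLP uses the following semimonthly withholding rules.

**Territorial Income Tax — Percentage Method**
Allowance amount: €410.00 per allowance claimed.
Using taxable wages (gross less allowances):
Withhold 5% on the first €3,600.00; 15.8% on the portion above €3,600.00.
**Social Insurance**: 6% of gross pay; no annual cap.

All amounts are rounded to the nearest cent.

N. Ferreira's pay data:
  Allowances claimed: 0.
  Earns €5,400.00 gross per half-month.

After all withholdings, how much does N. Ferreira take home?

Territorial Income Tax: taxable = €5,400.00
  €180.00 + 15.8% × (€5,400.00 − €3,600.00) = €180.00 + 15.8% × €1,800.00 = €464.40
Social Insurance: 6% × €5,400.00 = €324.00
Total withheld: €464.40 + €324.00 = €788.40
Net pay: €5,400.00 − €788.40 = €4,611.60

€4,611.60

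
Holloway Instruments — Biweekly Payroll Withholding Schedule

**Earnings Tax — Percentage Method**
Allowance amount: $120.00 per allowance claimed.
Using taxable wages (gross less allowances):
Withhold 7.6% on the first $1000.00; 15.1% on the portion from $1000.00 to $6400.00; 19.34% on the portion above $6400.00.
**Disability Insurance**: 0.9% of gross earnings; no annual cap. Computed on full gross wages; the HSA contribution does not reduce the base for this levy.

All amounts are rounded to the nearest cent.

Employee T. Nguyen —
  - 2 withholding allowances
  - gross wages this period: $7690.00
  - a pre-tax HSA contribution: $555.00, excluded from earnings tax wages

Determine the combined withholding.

$1056.34

Earnings Tax: taxable = $7690.00 − $555.00 − 2×$120.00 = $6895.00
  $891.40 + 19.34% × ($6895.00 − $6400.00) = $891.40 + 19.34% × $495.00 = $987.13
Disability Insurance: 0.9% × $7690.00 = $69.21
Total: $987.13 + $69.21 = $1056.34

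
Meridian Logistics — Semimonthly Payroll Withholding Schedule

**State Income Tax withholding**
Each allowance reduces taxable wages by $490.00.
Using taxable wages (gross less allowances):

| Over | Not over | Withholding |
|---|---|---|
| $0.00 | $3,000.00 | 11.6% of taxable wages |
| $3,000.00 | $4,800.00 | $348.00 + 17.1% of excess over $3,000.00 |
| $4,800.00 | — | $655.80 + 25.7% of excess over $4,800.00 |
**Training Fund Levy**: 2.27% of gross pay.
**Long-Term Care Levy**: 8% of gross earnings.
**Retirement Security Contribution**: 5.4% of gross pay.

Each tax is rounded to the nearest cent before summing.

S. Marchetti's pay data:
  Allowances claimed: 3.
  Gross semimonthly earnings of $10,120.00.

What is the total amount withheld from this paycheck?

State Income Tax: taxable = $10,120.00 − 3×$490.00 = $8,650.00
  $655.80 + 25.7% × ($8,650.00 − $4,800.00) = $655.80 + 25.7% × $3,850.00 = $1,645.25
Training Fund Levy: 2.27% × $10,120.00 = $229.72
Long-Term Care Levy: 8% × $10,120.00 = $809.60
Retirement Security Contribution: 5.4% × $10,120.00 = $546.48
Total: $1,645.25 + $229.72 + $809.60 + $546.48 = $3,231.05

$3,231.05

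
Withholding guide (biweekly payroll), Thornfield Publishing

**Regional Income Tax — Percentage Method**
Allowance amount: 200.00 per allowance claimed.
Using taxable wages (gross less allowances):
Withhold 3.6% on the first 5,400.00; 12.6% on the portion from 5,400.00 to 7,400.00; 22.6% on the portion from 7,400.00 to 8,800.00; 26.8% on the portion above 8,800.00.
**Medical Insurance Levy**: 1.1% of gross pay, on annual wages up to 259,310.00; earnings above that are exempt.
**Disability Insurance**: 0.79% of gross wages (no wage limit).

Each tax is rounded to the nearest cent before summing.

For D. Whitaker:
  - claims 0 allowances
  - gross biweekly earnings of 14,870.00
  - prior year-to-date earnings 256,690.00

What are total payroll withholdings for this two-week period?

Regional Income Tax: taxable = 14,870.00
  762.80 + 26.8% × (14,870.00 − 8,800.00) = 762.80 + 26.8% × 6,070.00 = 2,389.56
Medical Insurance Levy: cap 259,310.00 − YTD 256,690.00 = 2,620.00 subject; 1.1% × 2,620.00 = 28.82
Disability Insurance: 0.79% × 14,870.00 = 117.47
Total: 2,389.56 + 28.82 + 117.47 = 2,535.85

2,535.85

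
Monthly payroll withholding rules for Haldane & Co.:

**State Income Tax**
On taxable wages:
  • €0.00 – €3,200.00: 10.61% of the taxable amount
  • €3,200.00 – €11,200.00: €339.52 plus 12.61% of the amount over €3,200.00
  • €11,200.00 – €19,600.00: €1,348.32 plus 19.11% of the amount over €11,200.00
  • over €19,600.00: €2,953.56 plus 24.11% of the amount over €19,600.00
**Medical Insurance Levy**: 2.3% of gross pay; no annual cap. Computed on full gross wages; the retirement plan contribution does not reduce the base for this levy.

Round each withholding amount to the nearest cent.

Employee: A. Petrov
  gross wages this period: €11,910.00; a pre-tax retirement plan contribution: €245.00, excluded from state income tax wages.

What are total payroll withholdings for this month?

State Income Tax: taxable = €11,910.00 − €245.00 = €11,665.00
  €1,348.32 + 19.11% × (€11,665.00 − €11,200.00) = €1,348.32 + 19.11% × €465.00 = €1,437.18
Medical Insurance Levy: 2.3% × €11,910.00 = €273.93
Total: €1,437.18 + €273.93 = €1,711.11

€1,711.11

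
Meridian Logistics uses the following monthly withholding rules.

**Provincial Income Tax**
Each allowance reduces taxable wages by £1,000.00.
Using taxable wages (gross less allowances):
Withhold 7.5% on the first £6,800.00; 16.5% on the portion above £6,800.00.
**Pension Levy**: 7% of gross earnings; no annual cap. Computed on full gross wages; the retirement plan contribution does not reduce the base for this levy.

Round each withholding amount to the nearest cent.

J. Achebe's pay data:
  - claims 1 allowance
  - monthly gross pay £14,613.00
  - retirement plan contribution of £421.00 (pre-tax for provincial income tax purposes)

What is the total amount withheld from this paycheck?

£2,587.59

Provincial Income Tax: taxable = £14,613.00 − £421.00 − 1×£1,000.00 = £13,192.00
  £510.00 + 16.5% × (£13,192.00 − £6,800.00) = £510.00 + 16.5% × £6,392.00 = £1,564.68
Pension Levy: 7% × £14,613.00 = £1,022.91
Total: £1,564.68 + £1,022.91 = £2,587.59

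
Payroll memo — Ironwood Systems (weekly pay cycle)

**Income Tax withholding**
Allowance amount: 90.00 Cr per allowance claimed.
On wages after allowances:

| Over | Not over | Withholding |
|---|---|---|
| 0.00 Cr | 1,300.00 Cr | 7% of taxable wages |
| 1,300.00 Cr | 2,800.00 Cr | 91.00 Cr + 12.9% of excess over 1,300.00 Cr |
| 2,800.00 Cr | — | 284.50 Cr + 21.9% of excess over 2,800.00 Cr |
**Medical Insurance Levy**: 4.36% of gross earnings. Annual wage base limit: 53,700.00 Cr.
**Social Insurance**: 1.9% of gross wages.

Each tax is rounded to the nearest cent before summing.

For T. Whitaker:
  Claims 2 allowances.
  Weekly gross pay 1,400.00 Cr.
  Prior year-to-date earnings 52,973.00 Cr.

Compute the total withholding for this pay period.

143.70 Cr

Income Tax: taxable = 1,400.00 Cr − 2×90.00 Cr = 1,220.00 Cr
  7% × 1,220.00 Cr = 85.40 Cr
Medical Insurance Levy: cap 53,700.00 Cr − YTD 52,973.00 Cr = 727.00 Cr subject; 4.36% × 727.00 Cr = 31.70 Cr
Social Insurance: 1.9% × 1,400.00 Cr = 26.60 Cr
Total: 85.40 Cr + 31.70 Cr + 26.60 Cr = 143.70 Cr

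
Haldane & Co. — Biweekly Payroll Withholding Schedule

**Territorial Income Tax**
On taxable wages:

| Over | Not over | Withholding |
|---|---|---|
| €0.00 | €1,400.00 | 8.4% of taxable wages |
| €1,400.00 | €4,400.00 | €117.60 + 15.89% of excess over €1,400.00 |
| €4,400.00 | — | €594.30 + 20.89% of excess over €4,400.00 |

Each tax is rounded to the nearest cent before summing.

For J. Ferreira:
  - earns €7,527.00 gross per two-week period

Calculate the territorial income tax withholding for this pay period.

Territorial Income Tax: taxable = €7,527.00
  €594.30 + 20.89% × (€7,527.00 − €4,400.00) = €594.30 + 20.89% × €3,127.00 = €1,247.53

€1,247.53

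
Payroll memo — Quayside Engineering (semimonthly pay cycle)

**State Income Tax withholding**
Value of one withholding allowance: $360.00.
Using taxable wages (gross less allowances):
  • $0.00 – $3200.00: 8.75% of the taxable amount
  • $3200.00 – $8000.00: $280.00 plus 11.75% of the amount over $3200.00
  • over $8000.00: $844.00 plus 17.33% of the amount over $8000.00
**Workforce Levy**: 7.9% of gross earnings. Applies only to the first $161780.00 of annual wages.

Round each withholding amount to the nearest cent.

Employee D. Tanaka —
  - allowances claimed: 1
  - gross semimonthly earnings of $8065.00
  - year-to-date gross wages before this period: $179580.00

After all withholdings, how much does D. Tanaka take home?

State Income Tax: taxable = $8065.00 − 1×$360.00 = $7705.00
  $280.00 + 11.75% × ($7705.00 − $3200.00) = $280.00 + 11.75% × $4505.00 = $809.34
Workforce Levy: YTD $179580.00 ≥ cap $161780.00 → $0.00
Total withheld: $809.34 + $0.00 = $809.34
Net pay: $8065.00 − $809.34 = $7255.66

$7255.66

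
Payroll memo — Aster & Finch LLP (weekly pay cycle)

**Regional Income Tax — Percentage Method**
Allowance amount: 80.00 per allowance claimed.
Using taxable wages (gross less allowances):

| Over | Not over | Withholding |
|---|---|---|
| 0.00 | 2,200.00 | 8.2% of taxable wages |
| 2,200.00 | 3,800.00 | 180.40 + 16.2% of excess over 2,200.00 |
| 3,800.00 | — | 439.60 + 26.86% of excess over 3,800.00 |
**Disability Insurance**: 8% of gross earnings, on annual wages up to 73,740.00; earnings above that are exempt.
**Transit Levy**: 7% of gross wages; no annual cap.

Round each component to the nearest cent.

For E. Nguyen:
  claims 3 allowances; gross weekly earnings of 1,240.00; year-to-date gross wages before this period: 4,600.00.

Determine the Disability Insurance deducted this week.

99.20

Disability Insurance: 8% × 1,240.00 = 99.20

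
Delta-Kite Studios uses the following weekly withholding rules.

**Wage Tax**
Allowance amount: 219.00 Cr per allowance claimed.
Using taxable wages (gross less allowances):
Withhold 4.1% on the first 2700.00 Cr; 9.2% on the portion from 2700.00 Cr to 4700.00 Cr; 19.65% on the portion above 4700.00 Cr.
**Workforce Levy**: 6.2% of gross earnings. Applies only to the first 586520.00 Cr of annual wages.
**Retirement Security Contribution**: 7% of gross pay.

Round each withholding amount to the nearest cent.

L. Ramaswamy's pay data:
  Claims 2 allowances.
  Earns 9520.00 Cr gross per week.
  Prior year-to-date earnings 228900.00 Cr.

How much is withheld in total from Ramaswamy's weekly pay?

Wage Tax: taxable = 9520.00 Cr − 2×219.00 Cr = 9082.00 Cr
  294.70 Cr + 19.65% × (9082.00 Cr − 4700.00 Cr) = 294.70 Cr + 19.65% × 4382.00 Cr = 1155.76 Cr
Workforce Levy: 6.2% × 9520.00 Cr = 590.24 Cr
Retirement Security Contribution: 7% × 9520.00 Cr = 666.40 Cr
Total: 1155.76 Cr + 590.24 Cr + 666.40 Cr = 2412.40 Cr

2412.40 Cr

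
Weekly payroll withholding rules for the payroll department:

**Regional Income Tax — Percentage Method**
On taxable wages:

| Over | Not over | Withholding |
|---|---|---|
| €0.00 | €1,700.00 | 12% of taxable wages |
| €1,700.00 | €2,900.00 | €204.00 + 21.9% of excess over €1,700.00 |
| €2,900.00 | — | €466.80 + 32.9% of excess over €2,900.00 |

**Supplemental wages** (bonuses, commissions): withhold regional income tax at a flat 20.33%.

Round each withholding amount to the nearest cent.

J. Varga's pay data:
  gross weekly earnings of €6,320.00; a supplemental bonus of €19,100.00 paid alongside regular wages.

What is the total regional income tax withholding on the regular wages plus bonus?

Regional Income Tax: taxable = €6,320.00
  €466.80 + 32.9% × (€6,320.00 − €2,900.00) = €466.80 + 32.9% × €3,420.00 = €1,591.98
Supplemental (20.33% flat on bonus): 20.33% × €19,100.00 = €3,883.03
Total regional income tax: €1,591.98 + €3,883.03 = €5,475.01

€5,475.01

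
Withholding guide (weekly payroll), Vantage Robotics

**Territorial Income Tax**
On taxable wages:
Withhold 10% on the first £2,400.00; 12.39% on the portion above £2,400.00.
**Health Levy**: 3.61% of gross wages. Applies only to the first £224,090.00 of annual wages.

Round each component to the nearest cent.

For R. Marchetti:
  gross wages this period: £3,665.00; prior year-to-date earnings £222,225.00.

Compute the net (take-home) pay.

£3,200.94

Territorial Income Tax: taxable = £3,665.00
  £240.00 + 12.39% × (£3,665.00 − £2,400.00) = £240.00 + 12.39% × £1,265.00 = £396.73
Health Levy: cap £224,090.00 − YTD £222,225.00 = £1,865.00 subject; 3.61% × £1,865.00 = £67.33
Total withheld: £396.73 + £67.33 = £464.06
Net pay: £3,665.00 − £464.06 = £3,200.94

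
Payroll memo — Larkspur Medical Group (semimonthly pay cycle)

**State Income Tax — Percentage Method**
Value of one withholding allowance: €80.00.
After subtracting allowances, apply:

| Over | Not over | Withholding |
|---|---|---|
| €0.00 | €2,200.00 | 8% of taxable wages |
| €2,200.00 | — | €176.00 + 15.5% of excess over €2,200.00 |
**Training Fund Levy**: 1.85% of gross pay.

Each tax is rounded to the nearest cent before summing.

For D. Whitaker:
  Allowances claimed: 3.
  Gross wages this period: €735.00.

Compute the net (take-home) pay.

State Income Tax: taxable = €735.00 − 3×€80.00 = €495.00
  8% × €495.00 = €39.60
Training Fund Levy: 1.85% × €735.00 = €13.60
Total withheld: €39.60 + €13.60 = €53.20
Net pay: €735.00 − €53.20 = €681.80

€681.80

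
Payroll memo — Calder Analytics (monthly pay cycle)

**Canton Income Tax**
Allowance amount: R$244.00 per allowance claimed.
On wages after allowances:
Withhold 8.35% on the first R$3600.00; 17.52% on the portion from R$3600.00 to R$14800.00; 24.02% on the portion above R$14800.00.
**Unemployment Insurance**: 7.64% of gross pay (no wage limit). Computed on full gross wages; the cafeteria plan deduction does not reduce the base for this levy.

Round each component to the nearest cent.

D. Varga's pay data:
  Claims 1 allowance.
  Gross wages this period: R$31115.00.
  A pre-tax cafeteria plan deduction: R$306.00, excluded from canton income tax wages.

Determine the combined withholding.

Canton Income Tax: taxable = R$31115.00 − R$306.00 − 1×R$244.00 = R$30565.00
  R$2262.84 + 24.02% × (R$30565.00 − R$14800.00) = R$2262.84 + 24.02% × R$15765.00 = R$6049.59
Unemployment Insurance: 7.64% × R$31115.00 = R$2377.19
Total: R$6049.59 + R$2377.19 = R$8426.78

R$8426.78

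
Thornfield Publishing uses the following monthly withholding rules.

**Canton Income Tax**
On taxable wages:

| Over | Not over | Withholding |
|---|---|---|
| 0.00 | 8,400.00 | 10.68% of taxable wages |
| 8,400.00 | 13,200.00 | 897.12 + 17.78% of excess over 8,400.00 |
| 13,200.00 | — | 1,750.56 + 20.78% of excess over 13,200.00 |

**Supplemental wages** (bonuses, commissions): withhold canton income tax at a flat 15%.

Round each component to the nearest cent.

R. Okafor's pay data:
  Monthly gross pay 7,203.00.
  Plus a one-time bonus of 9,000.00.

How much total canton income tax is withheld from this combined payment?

2,119.28

Canton Income Tax: taxable = 7,203.00
  10.68% × 7,203.00 = 769.28
Supplemental (15% flat on bonus): 15% × 9,000.00 = 1,350.00
Total canton income tax: 769.28 + 1,350.00 = 2,119.28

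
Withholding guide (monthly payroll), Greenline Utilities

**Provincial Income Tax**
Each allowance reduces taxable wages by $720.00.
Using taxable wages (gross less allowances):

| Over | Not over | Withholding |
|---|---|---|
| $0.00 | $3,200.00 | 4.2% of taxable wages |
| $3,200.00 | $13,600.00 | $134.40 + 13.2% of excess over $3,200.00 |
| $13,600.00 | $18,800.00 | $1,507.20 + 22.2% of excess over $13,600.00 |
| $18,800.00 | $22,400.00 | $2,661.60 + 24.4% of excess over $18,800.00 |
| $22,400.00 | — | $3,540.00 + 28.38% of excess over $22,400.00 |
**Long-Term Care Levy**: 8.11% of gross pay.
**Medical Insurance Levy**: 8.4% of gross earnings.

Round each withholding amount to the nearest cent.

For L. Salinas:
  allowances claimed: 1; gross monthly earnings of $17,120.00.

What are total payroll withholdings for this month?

$4,955.31

Provincial Income Tax: taxable = $17,120.00 − 1×$720.00 = $16,400.00
  $1,507.20 + 22.2% × ($16,400.00 − $13,600.00) = $1,507.20 + 22.2% × $2,800.00 = $2,128.80
Long-Term Care Levy: 8.11% × $17,120.00 = $1,388.43
Medical Insurance Levy: 8.4% × $17,120.00 = $1,438.08
Total: $2,128.80 + $1,388.43 + $1,438.08 = $4,955.31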